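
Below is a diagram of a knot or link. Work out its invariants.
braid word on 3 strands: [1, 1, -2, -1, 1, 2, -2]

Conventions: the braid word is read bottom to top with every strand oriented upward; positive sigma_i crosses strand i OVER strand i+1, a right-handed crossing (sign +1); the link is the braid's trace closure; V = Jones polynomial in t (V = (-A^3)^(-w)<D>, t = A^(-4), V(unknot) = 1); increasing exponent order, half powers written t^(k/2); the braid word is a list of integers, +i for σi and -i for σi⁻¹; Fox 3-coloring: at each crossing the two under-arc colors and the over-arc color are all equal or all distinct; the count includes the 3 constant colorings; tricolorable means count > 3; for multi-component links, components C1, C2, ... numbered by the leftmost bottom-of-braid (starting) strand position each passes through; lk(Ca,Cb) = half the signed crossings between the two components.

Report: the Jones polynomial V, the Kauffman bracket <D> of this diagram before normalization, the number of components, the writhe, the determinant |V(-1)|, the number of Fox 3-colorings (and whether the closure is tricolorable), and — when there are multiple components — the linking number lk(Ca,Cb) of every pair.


V(t) = -t^(1/2) - t^(5/2)
bracket: A^-7 + A, w = +1
2 components, writhe +1, over 7 crossings
lk(C1,C2) = +1
det 2, colorings 3 of 3^7 — not tricolorable
observation: summing lk over 1 pair gives +1


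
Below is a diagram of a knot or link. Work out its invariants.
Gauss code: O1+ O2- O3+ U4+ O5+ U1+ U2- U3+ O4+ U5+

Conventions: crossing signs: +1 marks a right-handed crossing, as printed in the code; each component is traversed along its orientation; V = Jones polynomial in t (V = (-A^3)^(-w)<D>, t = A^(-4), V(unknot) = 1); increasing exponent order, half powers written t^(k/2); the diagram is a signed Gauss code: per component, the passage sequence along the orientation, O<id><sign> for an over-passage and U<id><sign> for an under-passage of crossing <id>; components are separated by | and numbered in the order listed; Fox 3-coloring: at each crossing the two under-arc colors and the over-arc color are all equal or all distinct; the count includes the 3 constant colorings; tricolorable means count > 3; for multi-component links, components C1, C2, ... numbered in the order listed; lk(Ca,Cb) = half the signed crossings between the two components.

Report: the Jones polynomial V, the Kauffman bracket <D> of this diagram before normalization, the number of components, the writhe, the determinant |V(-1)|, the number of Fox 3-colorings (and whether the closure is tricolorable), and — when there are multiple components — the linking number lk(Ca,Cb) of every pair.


V = t + t^3 - t^4
<D> = A^-7 - A^-3 - A^5 (w = +3)
1 component over 5 crossings, w = +3
9 Fox colorings among 3^5, |V(-1)| = 3: tricolorable
why: |V(-1)| = 3: so tricolorable, since 3 divides 3


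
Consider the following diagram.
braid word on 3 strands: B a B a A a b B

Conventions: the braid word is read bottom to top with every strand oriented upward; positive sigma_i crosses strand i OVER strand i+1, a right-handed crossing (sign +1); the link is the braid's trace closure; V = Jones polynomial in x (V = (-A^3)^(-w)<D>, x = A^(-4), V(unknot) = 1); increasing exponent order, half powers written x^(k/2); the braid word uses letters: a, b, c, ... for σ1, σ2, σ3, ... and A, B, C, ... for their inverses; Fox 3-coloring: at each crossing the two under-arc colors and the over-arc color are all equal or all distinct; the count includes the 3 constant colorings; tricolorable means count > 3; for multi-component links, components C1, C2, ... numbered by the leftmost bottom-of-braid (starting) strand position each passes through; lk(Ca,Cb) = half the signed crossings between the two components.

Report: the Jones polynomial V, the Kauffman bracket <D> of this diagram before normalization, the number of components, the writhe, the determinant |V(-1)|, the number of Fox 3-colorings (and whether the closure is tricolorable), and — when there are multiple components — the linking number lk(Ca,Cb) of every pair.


V = x^-2 - x^-1 + 1 - x + x^2
<D> = A^-8 - A^-4 + 1 - A^4 + A^8 (w = 0)
1 component over 8 crossings, w = 0
3 Fox colorings among 3^8, |V(-1)| = 5: not tricolorable
why: V is palindromic (span 4, det 5): x -> 1/x fixes it; necessary, not sufficient, for amphichirality


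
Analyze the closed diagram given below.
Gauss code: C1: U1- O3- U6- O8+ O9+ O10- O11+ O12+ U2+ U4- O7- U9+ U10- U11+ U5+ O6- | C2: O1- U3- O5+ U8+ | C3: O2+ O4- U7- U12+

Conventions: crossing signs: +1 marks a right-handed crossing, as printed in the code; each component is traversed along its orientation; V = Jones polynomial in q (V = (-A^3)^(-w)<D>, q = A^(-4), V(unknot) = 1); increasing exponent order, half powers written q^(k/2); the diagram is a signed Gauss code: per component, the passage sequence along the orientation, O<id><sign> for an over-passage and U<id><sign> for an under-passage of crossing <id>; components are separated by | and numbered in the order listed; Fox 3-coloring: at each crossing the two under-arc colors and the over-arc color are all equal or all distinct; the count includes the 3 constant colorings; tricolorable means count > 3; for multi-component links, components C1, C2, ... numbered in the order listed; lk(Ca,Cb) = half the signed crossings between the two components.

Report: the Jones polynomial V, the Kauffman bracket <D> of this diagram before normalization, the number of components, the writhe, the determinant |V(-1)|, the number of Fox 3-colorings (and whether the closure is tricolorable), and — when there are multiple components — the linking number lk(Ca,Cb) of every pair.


V(q) = -q^-4 + q^-3 + q^-2 + q^-1 + 1 + q^2
bracket: A^-8 + 1 + A^4 + A^8 + A^12 - A^16, w = 0
3 components, writhe 0, over 12 crossings
lk(C1,C2) = 0
linking number lk(C1,C3) = 0
lk(C2,C3): 0
det 0, colorings 9 of 3^12 — tricolorable
observation: every pair of the 3 components has lk = 0


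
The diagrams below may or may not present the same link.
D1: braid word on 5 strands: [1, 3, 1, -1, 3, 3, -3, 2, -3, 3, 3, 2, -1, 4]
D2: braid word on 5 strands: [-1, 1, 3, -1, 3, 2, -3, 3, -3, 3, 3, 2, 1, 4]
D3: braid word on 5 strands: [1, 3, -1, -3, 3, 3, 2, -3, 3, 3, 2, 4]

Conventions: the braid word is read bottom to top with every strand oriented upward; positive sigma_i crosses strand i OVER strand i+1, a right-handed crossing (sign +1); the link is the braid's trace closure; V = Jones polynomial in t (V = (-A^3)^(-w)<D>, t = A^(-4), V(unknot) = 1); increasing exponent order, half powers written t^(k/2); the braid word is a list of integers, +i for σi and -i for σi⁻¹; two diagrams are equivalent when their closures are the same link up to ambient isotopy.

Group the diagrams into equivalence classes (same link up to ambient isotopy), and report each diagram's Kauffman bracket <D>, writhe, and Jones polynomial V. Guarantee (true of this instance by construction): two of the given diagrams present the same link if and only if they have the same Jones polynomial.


equivalence classes: {D1, D2, D3}
D1 (bracket A^-6 + A^6 + A^10 + A^14; 14 crossings at w = +6): V = t + t^2 + t^3 + t^6
D2 (bracket A^-6 + A^6 + A^10 + A^14; 14 crossings at w = +6): V = t + t^2 + t^3 + t^6
V(D3) = t + t^2 + t^3 + t^6  (w +6, c 12, <D> = A^-6 + A^6 + A^10 + A^14)
observation: all 3 diagrams share one V(t), hence one class


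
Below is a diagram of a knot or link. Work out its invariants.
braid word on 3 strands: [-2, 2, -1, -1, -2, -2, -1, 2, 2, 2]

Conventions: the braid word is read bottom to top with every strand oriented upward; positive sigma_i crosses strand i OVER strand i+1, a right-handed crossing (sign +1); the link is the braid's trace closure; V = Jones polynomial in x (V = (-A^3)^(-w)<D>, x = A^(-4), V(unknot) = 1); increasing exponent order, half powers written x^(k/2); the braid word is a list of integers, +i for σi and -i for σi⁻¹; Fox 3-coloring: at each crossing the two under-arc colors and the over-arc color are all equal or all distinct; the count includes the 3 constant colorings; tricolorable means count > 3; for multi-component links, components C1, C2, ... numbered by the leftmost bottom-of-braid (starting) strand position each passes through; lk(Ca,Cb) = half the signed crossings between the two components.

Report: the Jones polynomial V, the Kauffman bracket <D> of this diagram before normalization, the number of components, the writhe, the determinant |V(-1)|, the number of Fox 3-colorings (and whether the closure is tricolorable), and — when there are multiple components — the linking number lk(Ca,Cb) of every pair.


Jones polynomial: V(x) = -x^-5 + x^-4 - x^-3 + 2x^-2 - x^-1 + 2 - x
<D> = -A^-10 + 2A^-6 - A^-2 + 2A^2 - A^6 + A^10 - A^14; writhe -2
components 1, writhe -2 (10 crossings)
3-colorings: 9 of 3^10, det 9 — tricolorable
note: the word shrinks to σ1⁻¹ σ1⁻¹ σ2⁻¹ σ2⁻¹ σ1⁻¹ σ2 σ2 σ2 after cancelling


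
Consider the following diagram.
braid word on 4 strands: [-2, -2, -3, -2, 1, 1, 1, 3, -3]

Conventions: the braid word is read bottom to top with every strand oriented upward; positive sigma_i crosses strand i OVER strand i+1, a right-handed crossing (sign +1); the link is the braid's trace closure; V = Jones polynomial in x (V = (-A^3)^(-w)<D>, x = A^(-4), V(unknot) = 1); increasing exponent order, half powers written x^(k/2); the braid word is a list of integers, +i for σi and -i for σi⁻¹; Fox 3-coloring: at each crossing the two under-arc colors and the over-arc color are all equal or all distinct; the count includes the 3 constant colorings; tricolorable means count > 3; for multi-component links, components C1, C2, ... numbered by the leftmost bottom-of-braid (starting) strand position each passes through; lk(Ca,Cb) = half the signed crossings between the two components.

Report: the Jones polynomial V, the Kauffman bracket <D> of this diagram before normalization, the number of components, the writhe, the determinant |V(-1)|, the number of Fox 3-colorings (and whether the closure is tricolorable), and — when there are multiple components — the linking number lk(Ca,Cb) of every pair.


Jones polynomial: V(x) = -x^-3 + x^-2 - x^-1 + 3 - x + x^2 - x^3
<D> = A^-15 - A^-11 + A^-7 - 3A^-3 + A - A^5 + A^9; writhe -1
components 1, writhe -1 (9 crossings)
3-colorings: 27 of 3^9, det 9 — tricolorable
note: det 9 = |V(-1)|; divisible by 3, so tricolorable


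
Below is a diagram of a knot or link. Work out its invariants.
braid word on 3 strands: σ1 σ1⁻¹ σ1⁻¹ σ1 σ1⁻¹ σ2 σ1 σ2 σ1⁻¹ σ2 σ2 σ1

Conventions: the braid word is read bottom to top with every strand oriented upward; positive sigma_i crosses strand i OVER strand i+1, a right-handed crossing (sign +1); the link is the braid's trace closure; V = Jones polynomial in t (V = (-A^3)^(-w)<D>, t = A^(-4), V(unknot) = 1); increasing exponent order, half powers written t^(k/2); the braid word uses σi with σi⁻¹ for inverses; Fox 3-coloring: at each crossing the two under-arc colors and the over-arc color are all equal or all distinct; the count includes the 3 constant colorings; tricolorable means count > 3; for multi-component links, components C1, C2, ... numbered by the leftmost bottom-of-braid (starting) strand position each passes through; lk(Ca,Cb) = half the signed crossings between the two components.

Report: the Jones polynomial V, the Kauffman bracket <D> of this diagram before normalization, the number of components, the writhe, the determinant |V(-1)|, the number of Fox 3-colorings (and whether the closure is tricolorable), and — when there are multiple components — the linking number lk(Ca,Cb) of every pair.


Jones polynomial: V(t) = t + t^3 - t^4
<D> = -A^-4 + 1 + A^8; writhe +4
components 1, writhe +4 (12 crossings)
3-colorings: 9 of 3^12, det 3 — tricolorable
note: the span of V is 3, forcing >= 3 crossings in any diagram


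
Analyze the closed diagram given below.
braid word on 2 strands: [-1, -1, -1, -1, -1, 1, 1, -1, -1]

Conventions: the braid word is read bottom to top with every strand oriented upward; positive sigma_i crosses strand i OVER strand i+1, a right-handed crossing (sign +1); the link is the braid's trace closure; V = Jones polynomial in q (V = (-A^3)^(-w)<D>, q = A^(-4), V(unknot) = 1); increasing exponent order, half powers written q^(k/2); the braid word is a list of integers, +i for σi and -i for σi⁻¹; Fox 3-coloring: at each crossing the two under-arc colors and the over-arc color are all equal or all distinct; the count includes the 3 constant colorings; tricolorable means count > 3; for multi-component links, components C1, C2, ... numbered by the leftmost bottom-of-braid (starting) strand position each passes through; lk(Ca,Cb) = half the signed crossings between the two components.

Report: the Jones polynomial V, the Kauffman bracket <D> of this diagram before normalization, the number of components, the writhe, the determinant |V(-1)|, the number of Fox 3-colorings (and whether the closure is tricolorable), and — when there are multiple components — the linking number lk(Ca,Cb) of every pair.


V = -q^-7 + q^-6 - q^-5 + q^-4 + q^-2
<D> = -A^-7 - A + A^5 - A^9 + A^13 (w = -5)
1 component over 9 crossings, w = -5
3 Fox colorings among 3^9, |V(-1)| = 5: not tricolorable
why: one generator, power 5: the (2,5) torus pattern


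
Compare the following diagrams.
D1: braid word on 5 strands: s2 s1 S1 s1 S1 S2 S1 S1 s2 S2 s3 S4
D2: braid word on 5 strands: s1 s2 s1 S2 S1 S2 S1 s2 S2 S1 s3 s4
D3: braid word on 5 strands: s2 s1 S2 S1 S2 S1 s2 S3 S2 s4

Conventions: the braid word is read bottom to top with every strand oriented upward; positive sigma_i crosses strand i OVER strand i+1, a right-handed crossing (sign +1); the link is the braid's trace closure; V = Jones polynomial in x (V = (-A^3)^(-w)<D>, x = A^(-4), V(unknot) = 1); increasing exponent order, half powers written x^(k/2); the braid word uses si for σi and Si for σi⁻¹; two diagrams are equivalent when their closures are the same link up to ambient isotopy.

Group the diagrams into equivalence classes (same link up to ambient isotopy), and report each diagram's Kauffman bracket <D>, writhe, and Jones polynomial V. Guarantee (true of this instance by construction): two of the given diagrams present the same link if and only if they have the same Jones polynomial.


grouping into links: {D1, D2, D3}
V(D1) = x^-3 + x^-2 + x^-1 + 1  (w -2, c 12, <D> = A^-6 + A^-2 + A^2 + A^6)
D2 (bracket 1 + A^4 + A^8 + A^12; 12 crossings at w = 0): V = x^-3 + x^-2 + x^-1 + 1
V(D3) = x^-3 + x^-2 + x^-1 + 1  [10 crossings, <D> = A^-6 + A^-2 + A^2 + A^6, w = -2]
why: one V(x) for all 3 diagrams — one class (guaranteed)


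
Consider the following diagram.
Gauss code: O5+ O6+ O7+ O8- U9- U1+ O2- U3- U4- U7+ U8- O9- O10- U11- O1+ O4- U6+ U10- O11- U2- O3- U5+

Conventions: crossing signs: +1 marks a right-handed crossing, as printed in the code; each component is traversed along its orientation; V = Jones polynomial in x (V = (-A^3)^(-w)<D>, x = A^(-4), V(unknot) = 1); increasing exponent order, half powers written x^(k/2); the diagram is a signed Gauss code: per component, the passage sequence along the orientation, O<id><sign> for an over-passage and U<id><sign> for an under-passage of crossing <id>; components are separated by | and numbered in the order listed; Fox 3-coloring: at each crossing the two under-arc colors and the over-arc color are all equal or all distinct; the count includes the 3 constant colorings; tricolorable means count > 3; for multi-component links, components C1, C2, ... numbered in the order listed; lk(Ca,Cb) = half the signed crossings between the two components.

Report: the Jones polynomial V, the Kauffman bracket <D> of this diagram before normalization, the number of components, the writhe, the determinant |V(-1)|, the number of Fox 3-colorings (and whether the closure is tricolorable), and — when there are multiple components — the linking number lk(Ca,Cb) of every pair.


Jones polynomial: V(x) = x^-7 - 2x^-6 + 2x^-5 - 3x^-4 + 3x^-3 - 2x^-2 + 2x^-1
<D> = -2A^-5 + 2A^-1 - 3A^3 + 3A^7 - 2A^11 + 2A^15 - A^19; writhe -3
components 1, writhe -3 (11 crossings)
3-colorings: 9 of 3^11, det 15 — tricolorable
note: w = -3 (over 11 crossings) is diagram-only; (-A^3)^(3) removes it from V


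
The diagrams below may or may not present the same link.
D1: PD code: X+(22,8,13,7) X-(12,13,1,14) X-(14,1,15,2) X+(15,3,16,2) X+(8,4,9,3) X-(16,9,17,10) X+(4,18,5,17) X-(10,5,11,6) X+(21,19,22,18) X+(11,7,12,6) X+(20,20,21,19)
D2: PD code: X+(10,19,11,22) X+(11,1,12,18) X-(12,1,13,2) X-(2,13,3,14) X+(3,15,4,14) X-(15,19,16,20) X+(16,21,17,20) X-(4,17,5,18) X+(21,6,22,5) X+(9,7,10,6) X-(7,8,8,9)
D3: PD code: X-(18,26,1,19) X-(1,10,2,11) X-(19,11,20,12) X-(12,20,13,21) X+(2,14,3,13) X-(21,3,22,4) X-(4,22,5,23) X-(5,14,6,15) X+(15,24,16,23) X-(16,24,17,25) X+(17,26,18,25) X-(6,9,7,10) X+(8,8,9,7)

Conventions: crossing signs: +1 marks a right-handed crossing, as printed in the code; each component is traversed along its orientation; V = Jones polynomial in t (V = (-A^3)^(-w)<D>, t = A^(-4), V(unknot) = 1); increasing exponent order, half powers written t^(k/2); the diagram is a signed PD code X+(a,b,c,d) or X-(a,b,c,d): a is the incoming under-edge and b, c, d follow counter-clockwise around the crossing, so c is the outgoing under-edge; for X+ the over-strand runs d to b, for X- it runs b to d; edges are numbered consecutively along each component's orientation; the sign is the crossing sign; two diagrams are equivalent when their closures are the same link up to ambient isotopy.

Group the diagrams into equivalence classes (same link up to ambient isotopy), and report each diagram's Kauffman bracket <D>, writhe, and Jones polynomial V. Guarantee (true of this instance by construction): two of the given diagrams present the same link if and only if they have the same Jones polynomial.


grouping into links: {D1} | {D2} | {D3}
V(D1) = -t^(-3/2) + t^(-1/2) - 2t^(1/2) + t^(3/2) - 2t^(5/2) + t^(7/2)  (w +3, c 11, <D> = -A^-5 + 2A^-1 - A^3 + 2A^7 - A^11 + A^15)
V(D2) = -t^(1/2) - t^(5/2)  [11 crossings, <D> = A^-7 + A, w = +1]
D3 (bracket A^-9 - A^-5 + 3A^-1 - 2A^3 + 2A^7 - 2A^11 + A^15; 13 crossings at w = -5): V = -t^(-15/2) + 2t^(-13/2) - 2t^(-11/2) + 2t^(-9/2) - 3t^(-7/2) + t^(-5/2) - t^(-3/2)
why: 3 classes among 3 diagrams; unequal V(t) rules out equality


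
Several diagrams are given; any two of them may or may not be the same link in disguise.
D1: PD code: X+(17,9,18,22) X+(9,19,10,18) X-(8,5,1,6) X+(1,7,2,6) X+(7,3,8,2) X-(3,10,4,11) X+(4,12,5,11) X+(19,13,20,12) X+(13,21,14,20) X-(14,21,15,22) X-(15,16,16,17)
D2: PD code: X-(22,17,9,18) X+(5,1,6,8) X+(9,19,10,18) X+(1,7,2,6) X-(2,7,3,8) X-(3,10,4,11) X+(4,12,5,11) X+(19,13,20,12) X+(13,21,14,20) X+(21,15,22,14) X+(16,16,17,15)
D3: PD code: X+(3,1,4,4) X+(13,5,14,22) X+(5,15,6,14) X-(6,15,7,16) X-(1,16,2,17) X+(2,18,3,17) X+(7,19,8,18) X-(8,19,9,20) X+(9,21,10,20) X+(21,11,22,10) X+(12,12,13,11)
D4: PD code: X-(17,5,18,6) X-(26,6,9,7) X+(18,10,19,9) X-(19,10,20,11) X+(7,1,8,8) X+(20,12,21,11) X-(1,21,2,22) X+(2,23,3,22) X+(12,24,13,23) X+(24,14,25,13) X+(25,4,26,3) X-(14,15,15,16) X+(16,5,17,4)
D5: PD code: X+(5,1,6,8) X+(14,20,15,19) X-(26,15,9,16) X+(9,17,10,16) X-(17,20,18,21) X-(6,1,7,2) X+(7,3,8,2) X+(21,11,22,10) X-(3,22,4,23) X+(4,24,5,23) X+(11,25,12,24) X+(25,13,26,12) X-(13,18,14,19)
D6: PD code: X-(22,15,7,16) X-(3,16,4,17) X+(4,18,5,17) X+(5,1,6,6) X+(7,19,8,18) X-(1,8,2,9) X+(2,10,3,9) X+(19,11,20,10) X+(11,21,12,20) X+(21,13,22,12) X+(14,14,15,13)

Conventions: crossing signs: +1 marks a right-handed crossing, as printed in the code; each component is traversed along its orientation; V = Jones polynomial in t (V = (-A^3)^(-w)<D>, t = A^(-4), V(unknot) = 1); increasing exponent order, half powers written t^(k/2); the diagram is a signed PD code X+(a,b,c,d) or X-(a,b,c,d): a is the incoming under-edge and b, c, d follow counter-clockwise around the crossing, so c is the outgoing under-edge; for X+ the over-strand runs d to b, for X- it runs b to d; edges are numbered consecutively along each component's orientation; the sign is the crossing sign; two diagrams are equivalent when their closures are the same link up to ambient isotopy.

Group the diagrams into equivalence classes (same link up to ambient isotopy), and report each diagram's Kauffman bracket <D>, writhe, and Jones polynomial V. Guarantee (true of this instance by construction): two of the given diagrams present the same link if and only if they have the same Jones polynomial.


equivalence classes: {D1, D2, D3, D4, D5, D6}
D1 (bracket -A^-9 + A^-1 + A^3 + A^7; 11 crossings at w = +3): V = -t^(1/2) - t^(3/2) - t^(5/2) + t^(9/2)
V(D2) = -t^(1/2) - t^(3/2) - t^(5/2) + t^(9/2)  [11 crossings, <D> = -A^-3 + A^5 + A^9 + A^13, w = +5]
V(D3) = -t^(1/2) - t^(3/2) - t^(5/2) + t^(9/2)  (w +5, c 11, <D> = -A^-3 + A^5 + A^9 + A^13)
V(D4) = -t^(1/2) - t^(3/2) - t^(5/2) + t^(9/2)  [13 crossings, <D> = -A^-9 + A^-1 + A^3 + A^7, w = +3]
D5 (bracket -A^-9 + A^-1 + A^3 + A^7; 13 crossings at w = +3): V = -t^(1/2) - t^(3/2) - t^(5/2) + t^(9/2)
D6 (bracket -A^-3 + A^5 + A^9 + A^13; 11 crossings at w = +5): V = -t^(1/2) - t^(3/2) - t^(5/2) + t^(9/2)
key observation: all 6 diagrams share one V(t), hence one class


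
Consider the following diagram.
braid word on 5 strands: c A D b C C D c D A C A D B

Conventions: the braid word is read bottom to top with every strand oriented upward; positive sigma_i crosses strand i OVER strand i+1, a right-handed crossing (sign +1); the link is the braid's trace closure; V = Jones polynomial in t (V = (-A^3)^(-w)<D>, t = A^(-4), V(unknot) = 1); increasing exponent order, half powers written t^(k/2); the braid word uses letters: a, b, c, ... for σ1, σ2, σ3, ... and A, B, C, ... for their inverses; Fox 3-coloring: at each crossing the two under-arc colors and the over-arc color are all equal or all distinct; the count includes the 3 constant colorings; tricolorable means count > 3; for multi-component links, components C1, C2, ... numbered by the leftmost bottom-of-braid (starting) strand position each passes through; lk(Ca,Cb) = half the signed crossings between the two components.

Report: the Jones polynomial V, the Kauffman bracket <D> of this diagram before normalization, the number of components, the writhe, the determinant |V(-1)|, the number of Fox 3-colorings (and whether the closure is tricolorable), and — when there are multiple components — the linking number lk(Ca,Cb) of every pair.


V(t) = -t^-8 + t^-5 + t^-3
bracket: A^-12 + A^-4 - A^8, w = -8
1 component, writhe -8, over 14 crossings
det 3, colorings 9 of 3^14 — tricolorable
observation: det 3 = |V(-1)|; divisible by 3, so tricolorable


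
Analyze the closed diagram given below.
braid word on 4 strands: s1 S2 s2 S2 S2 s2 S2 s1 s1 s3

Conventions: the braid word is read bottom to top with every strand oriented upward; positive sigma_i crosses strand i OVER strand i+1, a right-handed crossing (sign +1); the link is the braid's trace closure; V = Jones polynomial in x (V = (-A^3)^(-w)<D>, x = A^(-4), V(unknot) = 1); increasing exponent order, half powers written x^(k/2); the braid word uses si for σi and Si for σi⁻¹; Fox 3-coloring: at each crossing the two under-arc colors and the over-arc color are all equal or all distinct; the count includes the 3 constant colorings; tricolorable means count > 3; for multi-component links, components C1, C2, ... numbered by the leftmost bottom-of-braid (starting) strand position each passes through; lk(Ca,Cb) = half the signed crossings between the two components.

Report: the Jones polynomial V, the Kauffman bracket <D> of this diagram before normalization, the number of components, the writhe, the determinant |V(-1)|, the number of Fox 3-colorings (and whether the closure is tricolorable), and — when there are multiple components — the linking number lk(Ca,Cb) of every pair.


Jones polynomial: V(x) = -x^(-3/2) - 2x^(1/2) + x^(3/2) - x^(5/2) + x^(7/2)
<D> = A^-8 - A^-4 + 1 - 2A^4 - A^12; writhe +2
components 2, writhe +2 (10 crossings)
linking number lk(C1,C2) = -1
3-colorings: 9 of 3^10, det 6 — tricolorable
note: the 1 component pair carries total linking -1


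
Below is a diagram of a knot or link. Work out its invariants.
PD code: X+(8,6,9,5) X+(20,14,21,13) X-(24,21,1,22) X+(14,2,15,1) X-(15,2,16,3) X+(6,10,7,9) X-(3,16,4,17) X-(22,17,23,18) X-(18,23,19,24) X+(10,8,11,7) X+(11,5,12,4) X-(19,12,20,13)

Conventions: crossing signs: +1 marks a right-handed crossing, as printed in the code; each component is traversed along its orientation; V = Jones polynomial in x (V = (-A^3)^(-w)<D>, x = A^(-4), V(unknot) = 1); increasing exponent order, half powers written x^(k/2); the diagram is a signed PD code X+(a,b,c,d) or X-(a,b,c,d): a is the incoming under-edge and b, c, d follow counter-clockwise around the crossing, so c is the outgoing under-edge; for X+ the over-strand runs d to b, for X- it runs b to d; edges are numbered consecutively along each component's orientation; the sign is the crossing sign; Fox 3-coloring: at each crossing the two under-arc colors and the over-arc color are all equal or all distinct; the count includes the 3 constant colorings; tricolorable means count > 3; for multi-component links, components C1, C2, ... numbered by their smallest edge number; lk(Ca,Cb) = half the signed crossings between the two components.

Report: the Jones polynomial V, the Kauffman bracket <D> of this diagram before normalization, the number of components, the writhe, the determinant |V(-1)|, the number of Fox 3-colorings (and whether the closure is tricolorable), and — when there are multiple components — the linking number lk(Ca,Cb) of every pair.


V(x) = -x^-3 + x^-2 - x^-1 + 3 - x + x^2 - x^3
bracket: -A^-12 + A^-8 - A^-4 + 3 - A^4 + A^8 - A^12, w = 0
1 component, writhe 0, over 12 crossings
det 9, colorings 27 of 3^12 — tricolorable
observation: w = 0 shifts under R1 moves; the (-A^3)^(0) factor cancels that in V


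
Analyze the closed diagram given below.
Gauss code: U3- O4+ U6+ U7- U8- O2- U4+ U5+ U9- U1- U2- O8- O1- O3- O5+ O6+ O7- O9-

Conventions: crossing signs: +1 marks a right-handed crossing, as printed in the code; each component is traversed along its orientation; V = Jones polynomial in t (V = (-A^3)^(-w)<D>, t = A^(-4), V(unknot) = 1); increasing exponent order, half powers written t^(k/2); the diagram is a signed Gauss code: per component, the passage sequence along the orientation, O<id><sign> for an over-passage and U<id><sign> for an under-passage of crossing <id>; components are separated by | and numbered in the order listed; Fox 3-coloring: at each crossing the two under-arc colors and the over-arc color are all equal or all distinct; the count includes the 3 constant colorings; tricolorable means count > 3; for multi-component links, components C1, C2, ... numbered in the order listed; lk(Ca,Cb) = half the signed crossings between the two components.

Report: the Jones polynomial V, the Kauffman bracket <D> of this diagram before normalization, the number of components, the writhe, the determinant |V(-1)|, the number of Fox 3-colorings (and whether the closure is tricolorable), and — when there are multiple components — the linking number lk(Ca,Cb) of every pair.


V = 1
<D> = -A^-9 (w = -3)
1 component over 9 crossings, w = -3
3 Fox colorings among 3^9, |V(-1)| = 1: not tricolorable
why: det 1 = |V(-1)|; not divisible by 3, so not tricolorable


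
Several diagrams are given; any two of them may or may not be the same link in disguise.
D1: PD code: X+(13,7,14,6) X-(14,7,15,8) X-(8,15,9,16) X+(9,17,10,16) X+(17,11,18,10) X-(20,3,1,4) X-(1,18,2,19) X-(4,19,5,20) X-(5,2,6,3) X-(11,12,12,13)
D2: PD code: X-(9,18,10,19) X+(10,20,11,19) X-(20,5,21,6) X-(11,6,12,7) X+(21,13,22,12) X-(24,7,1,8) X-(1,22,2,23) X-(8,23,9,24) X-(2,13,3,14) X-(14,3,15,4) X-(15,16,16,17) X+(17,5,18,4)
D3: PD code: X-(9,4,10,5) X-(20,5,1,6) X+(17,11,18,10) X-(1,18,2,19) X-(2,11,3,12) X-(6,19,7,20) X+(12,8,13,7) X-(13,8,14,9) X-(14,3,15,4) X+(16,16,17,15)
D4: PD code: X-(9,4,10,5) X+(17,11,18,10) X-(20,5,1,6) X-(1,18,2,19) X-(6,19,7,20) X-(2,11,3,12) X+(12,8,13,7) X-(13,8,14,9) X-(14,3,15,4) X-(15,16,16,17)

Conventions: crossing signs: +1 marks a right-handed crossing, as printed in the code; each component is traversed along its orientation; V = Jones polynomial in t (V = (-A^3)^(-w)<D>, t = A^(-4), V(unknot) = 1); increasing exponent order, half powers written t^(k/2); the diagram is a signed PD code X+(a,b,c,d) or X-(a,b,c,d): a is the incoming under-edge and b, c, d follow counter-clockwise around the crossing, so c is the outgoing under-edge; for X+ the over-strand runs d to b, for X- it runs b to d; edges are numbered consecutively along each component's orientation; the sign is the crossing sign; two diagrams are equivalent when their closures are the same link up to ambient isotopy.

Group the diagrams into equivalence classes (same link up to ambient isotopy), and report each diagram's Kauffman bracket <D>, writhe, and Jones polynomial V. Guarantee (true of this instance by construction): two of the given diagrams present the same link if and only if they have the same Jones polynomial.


grouping into links: {D1} | {D2, D3, D4}
V(D1) = -t^-4 + t^-3 + t^-1  (w -4, c 10, <D> = A^-8 + 1 - A^4)
V(D2) = -t^-6 + t^-5 - t^-4 + 2t^-3 - t^-2 + t^-1  [12 crossings, <D> = A^-14 - A^-10 + 2A^-6 - A^-2 + A^2 - A^6, w = -6]
V(D3) = -t^-6 + t^-5 - t^-4 + 2t^-3 - t^-2 + t^-1  [10 crossings, <D> = A^-8 - A^-4 + 2 - A^4 + A^8 - A^12, w = -4]
V(D4) = -t^-6 + t^-5 - t^-4 + 2t^-3 - t^-2 + t^-1  (w -6, c 10, <D> = A^-14 - A^-10 + 2A^-6 - A^-2 + A^2 - A^6)
why: V(t) takes 2 values over 4 diagrams, fixing the grouping


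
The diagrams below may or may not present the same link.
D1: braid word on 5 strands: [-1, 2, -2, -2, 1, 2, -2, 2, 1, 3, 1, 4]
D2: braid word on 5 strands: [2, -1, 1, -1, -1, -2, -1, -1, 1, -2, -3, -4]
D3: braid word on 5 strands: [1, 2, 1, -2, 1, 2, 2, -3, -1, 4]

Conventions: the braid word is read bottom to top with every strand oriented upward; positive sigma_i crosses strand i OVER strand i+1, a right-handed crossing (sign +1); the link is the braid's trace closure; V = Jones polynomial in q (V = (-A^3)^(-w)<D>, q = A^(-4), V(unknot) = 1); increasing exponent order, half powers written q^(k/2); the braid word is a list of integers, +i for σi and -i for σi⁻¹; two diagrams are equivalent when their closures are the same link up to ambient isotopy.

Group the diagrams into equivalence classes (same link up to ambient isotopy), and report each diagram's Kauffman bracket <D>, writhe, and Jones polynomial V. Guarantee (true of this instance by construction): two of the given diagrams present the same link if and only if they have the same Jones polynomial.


equivalence classes: {D1} | {D2} | {D3}
D1 (bracket A^12; 12 crossings at w = +4): V = 1
D2 (bracket A^-14 + A^-6 - A^-2; 12 crossings at w = -6): V = -q^-4 + q^-3 + q^-1
V(D3) = q - q^2 + 2q^3 - q^4 + q^5 - q^6  [10 crossings, <D> = -A^-12 + A^-8 - A^-4 + 2 - A^4 + A^8, w = +4]
key observation: V(q) takes 3 values over 3 diagrams, fixing the grouping


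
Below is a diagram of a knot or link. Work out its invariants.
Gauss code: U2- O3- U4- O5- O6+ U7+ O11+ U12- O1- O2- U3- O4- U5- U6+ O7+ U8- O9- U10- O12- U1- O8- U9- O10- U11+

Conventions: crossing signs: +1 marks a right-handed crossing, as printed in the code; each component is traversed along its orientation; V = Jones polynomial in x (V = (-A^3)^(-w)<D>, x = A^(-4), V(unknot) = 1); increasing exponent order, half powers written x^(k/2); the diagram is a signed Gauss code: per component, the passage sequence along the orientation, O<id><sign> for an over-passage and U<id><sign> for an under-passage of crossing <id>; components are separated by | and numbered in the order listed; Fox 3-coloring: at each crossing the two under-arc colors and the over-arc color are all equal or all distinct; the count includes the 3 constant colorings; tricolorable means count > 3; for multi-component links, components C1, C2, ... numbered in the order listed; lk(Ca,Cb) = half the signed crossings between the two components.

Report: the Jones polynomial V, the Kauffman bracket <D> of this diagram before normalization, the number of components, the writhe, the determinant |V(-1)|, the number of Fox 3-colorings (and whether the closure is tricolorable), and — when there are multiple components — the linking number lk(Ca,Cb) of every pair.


V = -x^-9 + 2x^-8 - 3x^-7 + 3x^-6 - 3x^-5 + 3x^-4 - x^-3 + x^-2
<D> = A^-10 - A^-6 + 3A^-2 - 3A^2 + 3A^6 - 3A^10 + 2A^14 - A^18 (w = -6)
1 component over 12 crossings, w = -6
3 Fox colorings among 3^12, |V(-1)| = 17: not tricolorable
why: w = -6 shifts under R1 moves; the (-A^3)^(6) factor cancels that in V


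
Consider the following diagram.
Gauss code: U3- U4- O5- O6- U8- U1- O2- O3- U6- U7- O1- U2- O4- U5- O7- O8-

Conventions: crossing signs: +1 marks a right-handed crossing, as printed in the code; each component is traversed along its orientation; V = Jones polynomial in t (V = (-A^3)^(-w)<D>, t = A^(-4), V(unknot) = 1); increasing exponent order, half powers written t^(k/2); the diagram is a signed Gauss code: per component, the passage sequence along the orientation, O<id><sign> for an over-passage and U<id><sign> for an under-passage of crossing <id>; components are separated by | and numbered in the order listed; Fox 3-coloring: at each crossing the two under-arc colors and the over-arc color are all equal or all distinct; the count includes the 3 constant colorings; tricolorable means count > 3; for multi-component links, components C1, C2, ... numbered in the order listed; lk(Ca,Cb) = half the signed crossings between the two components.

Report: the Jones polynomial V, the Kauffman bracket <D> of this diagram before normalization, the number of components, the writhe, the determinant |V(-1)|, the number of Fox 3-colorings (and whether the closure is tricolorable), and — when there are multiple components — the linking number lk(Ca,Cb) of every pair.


V(t) = -t^-8 + t^-5 + t^-3
bracket: A^-12 + A^-4 - A^8, w = -8
1 component, writhe -8, over 8 crossings
det 3, colorings 9 of 3^8 — tricolorable
observation: |V(-1)| = 3: so tricolorable, since 3 divides 3


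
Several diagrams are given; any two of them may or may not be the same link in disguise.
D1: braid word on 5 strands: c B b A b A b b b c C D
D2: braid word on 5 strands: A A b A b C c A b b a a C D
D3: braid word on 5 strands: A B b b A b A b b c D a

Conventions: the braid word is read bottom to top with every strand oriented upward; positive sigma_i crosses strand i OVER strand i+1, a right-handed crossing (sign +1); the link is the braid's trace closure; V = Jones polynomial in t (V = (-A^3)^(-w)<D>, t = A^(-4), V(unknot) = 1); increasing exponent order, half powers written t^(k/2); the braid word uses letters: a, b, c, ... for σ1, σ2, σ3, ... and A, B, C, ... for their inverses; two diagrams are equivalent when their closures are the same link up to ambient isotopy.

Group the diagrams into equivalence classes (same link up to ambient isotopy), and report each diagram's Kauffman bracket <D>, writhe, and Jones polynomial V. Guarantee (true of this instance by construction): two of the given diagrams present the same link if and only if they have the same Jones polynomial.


grouping into links: {D1, D2, D3}
V(D1) = t^-1 - 1 + 2t - 2t^2 + 2t^3 - 2t^4 + t^5  (w +2, c 12, <D> = A^-14 - 2A^-10 + 2A^-6 - 2A^-2 + 2A^2 - A^6 + A^10)
D2 (bracket A^-20 - 2A^-16 + 2A^-12 - 2A^-8 + 2A^-4 - 1 + A^4; 14 crossings at w = 0): V = t^-1 - 1 + 2t - 2t^2 + 2t^3 - 2t^4 + t^5
V(D3) = t^-1 - 1 + 2t - 2t^2 + 2t^3 - 2t^4 + t^5  [12 crossings, <D> = A^-14 - 2A^-10 + 2A^-6 - 2A^-2 + 2A^2 - A^6 + A^10, w = +2]
why: one V(t) for all 3 diagrams — one class (guaranteed)


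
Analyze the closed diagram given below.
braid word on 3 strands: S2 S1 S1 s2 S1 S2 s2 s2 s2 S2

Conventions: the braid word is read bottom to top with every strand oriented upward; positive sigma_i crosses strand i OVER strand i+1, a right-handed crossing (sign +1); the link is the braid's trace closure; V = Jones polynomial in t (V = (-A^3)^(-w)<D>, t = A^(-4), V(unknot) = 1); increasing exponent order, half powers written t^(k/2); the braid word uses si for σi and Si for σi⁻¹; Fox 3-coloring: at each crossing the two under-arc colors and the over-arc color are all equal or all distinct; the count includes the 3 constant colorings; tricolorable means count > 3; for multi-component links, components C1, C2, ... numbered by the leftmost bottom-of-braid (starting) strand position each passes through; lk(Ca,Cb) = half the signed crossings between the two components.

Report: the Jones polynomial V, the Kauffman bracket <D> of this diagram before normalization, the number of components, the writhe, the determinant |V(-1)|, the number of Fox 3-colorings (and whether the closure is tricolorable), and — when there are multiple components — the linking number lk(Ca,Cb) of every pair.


Jones polynomial: V(t) = -t^-4 + t^-3 + t^-1
<D> = A^-2 + A^6 - A^10; writhe -2
components 1, writhe -2 (10 crossings)
3-colorings: 9 of 3^10, det 3 — tricolorable
note: V spans 3 powers of t: at least 3 crossings in any diagram


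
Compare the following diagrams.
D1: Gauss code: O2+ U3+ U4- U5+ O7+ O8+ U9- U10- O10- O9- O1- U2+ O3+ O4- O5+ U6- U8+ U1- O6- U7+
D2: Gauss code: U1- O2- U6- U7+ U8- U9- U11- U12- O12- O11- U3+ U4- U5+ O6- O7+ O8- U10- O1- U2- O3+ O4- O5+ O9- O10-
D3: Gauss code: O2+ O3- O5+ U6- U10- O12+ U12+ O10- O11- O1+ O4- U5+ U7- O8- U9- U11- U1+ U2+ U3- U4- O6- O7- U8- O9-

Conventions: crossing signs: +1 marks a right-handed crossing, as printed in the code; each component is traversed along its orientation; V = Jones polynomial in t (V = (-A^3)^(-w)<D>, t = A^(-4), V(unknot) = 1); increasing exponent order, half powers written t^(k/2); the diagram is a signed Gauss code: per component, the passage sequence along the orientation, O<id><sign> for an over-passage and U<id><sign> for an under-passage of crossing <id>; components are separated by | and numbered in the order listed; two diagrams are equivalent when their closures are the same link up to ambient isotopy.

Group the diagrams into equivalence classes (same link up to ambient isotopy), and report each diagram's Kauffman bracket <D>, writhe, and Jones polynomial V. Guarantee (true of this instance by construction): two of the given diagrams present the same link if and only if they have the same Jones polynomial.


equivalence classes: {D1} | {D2} | {D3}
D1 (bracket -A^-16 + A^-12 + A^-4; 10 crossings at w = 0): V = t + t^3 - t^4
V(D2) = -t^-4 + t^-3 + t^-1  [12 crossings, <D> = A^-14 + A^-6 - A^-2, w = -6]
V(D3) = -t^-6 + t^-5 - t^-4 + 2t^-3 - t^-2 + t^-1  [12 crossings, <D> = A^-8 - A^-4 + 2 - A^4 + A^8 - A^12, w = -4]
key observation: 3 values of V(t) split the 3 diagrams


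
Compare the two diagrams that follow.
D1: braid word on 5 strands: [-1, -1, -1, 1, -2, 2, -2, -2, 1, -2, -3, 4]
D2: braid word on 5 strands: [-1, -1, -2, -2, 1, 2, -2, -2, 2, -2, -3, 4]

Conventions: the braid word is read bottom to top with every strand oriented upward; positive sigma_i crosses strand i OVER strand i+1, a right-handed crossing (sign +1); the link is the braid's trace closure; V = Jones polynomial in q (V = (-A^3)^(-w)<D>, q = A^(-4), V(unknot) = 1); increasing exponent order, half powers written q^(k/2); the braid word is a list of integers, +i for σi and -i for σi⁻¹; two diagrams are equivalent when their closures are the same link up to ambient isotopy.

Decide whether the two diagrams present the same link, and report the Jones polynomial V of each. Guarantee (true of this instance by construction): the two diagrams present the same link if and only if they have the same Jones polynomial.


equivalent: yes
V(D1) = -q^-6 + q^-5 - q^-4 + 2q^-3 - q^-2 + q^-1  (w -4, c 12, <D> = A^-8 - A^-4 + 2 - A^4 + A^8 - A^12)
V(D2) = -q^-6 + q^-5 - q^-4 + 2q^-3 - q^-2 + q^-1  [12 crossings, <D> = A^-8 - A^-4 + 2 - A^4 + A^8 - A^12, w = -4]
key observation: one V(q) for all 2 diagrams — one class (guaranteed)


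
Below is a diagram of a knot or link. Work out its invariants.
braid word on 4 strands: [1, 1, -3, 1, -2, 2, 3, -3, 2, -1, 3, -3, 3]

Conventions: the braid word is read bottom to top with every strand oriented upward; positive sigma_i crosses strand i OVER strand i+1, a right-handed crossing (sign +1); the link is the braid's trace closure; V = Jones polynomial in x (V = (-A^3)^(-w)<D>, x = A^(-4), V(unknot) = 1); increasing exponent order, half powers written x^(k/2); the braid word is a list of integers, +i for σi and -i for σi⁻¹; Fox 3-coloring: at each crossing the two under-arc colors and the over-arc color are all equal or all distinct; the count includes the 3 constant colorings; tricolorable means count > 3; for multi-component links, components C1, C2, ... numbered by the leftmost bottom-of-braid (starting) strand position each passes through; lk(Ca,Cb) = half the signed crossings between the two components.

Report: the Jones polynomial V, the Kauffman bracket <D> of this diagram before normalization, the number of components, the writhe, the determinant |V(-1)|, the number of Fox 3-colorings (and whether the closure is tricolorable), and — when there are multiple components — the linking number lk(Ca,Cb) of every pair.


V(x) = 1 + x + x^2 + x^3
bracket: -A^-3 - A - A^5 - A^9, w = +3
3 components, writhe +3, over 13 crossings
lk(C1,C2) = +1
linking number lk(C1,C3) = 0
lk(C2,C3): 0
det 0, colorings 9 of 3^13 — tricolorable
observation: the span of V is 3, within the link bound 13 + 3 - 1
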